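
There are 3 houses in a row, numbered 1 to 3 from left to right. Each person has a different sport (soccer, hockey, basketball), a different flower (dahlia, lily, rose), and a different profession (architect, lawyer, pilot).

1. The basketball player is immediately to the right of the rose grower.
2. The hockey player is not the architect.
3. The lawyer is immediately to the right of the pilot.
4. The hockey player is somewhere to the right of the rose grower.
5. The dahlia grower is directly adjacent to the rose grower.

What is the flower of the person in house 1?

That leaves soccer as the sport for house 1.
The basketball player is narrowed to house 2 or 3; consider each.
Placing it in house 3 leads to a contradiction, so it's in house 2.
From clue 1, the rose grower must be in house 1.
From clue 5, the dahlia grower must be in house 2.
That leaves hockey as the sport for house 3.
So house 3 gets lily for flower.
House 3 profession: only lawyer fits.
The pilot is in house 2 (clue 3).
So house 1 gets architect for profession.
So: house 1 = soccer/rose/architect, house 2 = basketball/dahlia/pilot, house 3 = hockey/lily/lawyer.

rose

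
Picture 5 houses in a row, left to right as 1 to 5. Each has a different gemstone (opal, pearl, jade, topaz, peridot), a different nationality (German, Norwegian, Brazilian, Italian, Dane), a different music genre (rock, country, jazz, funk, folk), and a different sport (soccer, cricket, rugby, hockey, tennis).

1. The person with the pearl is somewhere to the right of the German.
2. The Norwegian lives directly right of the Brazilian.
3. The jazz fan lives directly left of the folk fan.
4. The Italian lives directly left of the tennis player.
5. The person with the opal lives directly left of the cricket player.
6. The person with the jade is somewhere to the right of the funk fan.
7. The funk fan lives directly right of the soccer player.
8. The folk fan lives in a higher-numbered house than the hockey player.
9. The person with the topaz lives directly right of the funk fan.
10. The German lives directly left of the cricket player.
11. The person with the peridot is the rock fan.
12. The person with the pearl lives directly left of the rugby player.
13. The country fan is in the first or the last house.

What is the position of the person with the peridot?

1

The country fan is narrowed to house 1 or 5; consider each.
Placing it in house 1 leads to a contradiction, so it's in house 5.
The person with the jade is narrowed to house 3 or 4 or 5; consider each.
Placing it in house 3 and house 4 leads to a contradiction, so it's in house 5.
The person with the topaz is narrowed to house 3 or 4; consider each.
Placing it in house 4 leads to a contradiction, so it's in house 3.
From clue 9, the funk fan must be in house 2.
From clue 3, the jazz fan must be in house 3.
The folk fan is in house 4 (clue 3).
Clue 7: the soccer player is in house 1.
House 1's music genre must be rock (nothing else left).
That leaves tennis as the sport for house 4.
So house 5 gets rugby for sport.
By clue 4, the Italian is in house 3.
From clue 11, the person with the peridot must be in house 1.
From clue 12, the person with the pearl must be in house 4.
House 2's gemstone must be opal (nothing else left).
Clue 5: the cricket player is in house 3.
From clue 10, the German must be in house 2.
So house 5 gets Norwegian for nationality.
That leaves hockey as the sport for house 2.
By clue 2, the Brazilian is in house 4.
House 1's nationality must be Dane (nothing else left).
So: house 1 = peridot/Dane/rock/soccer, house 2 = opal/German/funk/hockey, house 3 = topaz/Italian/jazz/cricket, house 4 = pearl/Brazilian/folk/tennis, house 5 = jade/Norwegian/country/rugby.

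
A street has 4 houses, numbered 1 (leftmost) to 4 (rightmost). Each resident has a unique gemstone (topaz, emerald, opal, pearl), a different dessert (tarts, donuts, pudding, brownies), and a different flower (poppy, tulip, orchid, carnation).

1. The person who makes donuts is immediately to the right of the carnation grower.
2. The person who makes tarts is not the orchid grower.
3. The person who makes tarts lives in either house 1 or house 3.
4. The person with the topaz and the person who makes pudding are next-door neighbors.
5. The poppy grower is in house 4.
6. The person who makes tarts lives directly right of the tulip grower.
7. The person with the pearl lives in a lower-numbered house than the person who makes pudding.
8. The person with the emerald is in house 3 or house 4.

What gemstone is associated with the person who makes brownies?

pearl

By clue 5, the poppy grower is in house 4.
By clue 6, the person who makes tarts is in house 3.
Clue 6 places the tulip grower in house 2.
House 1 dessert: only brownies fits.
Clue 2 places the orchid grower in house 1.
The only flower still possible for house 3 is carnation.
Clue 1 places the person who makes donuts in house 4.
House 2 dessert: only pudding fits.
The person with the pearl is in house 1 (clue 7).
That leaves opal as the gemstone for house 2.
The only gemstone still possible for house 4 is emerald.
The only gemstone still possible for house 3 is topaz.
So: house 1 = pearl/brownies/orchid, house 2 = opal/pudding/tulip, house 3 = topaz/tarts/carnation, house 4 = emerald/donuts/poppy.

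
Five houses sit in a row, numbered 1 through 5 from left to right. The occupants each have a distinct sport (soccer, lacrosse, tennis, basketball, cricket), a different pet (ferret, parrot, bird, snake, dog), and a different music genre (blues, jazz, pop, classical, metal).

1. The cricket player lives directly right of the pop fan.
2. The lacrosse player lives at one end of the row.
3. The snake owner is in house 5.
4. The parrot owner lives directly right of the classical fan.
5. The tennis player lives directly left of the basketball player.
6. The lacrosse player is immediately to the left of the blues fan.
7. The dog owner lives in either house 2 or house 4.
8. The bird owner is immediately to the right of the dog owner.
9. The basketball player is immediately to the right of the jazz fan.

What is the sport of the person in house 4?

tennis

By clue 3, the snake owner is in house 5.
The lacrosse player is in house 1 (clue 6).
Clue 6: the blues fan is in house 2.
So house 1 gets ferret for pet.
So house 5 gets metal for music genre.
By clue 8, the dog owner is in house 2.
So house 3 gets bird for pet.
House 4 pet: only parrot fits.
From clue 4, the classical fan must be in house 3.
So house 1 gets pop for music genre.
That leaves jazz as the music genre for house 4.
From clue 1, the cricket player must be in house 2.
From clue 9, the basketball player must be in house 5.
Clue 5 places the tennis player in house 4.
So house 3 gets soccer for sport.
So: house 1 = lacrosse/ferret/pop, house 2 = cricket/dog/blues, house 3 = soccer/bird/classical, house 4 = tennis/parrot/jazz, house 5 = basketball/snake/metal.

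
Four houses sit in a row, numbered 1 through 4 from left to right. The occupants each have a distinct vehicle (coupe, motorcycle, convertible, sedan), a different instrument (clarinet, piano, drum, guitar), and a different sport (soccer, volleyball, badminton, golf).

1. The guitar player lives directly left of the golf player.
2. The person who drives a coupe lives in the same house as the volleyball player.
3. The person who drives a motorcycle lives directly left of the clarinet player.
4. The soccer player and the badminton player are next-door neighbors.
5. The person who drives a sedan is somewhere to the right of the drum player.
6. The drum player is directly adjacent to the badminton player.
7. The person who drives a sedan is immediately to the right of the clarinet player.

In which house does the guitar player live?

The only instrument still possible for house 4 is piano.
The person who drives a motorcycle is narrowed to house 1 or 2; consider each.
Placing it in house 1 leads to a contradiction, so it's in house 2.
By clue 3, the clarinet player is in house 3.
Clue 7 places the person who drives a sedan in house 4.
The only sport still possible for house 4 is soccer.
From clue 4, the badminton player must be in house 3.
Clue 6 places the drum player in house 2.
House 1's instrument must be guitar (nothing else left).
That leaves volleyball as the sport for house 1.
House 2's sport must be golf (nothing else left).
The person who drives a coupe is in house 1 (clue 2).
That leaves convertible as the vehicle for house 3.
So: house 1 = coupe/guitar/volleyball, house 2 = motorcycle/drum/golf, house 3 = convertible/clarinet/badminton, house 4 = sedan/piano/soccer.

1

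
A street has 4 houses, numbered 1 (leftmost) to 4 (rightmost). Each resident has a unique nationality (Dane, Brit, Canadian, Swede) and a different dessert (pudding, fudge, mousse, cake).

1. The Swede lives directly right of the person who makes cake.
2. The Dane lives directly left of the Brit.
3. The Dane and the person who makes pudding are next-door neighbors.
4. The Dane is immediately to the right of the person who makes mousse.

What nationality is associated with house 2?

Swede

House 1 nationality: only Canadian fits.
The Brit is narrowed to house 3 or 4; consider each.
Placing it in house 3 leads to a contradiction, so it's in house 4.
By clue 2, the Dane is in house 3.
Clue 4 places the person who makes mousse in house 2.
House 2's nationality must be Swede (nothing else left).
From clue 1, the person who makes cake must be in house 1.
So house 3 gets fudge for dessert.
House 4 dessert: only pudding fits.
So: house 1 = Canadian/cake, house 2 = Swede/mousse, house 3 = Dane/fudge, house 4 = Brit/pudding.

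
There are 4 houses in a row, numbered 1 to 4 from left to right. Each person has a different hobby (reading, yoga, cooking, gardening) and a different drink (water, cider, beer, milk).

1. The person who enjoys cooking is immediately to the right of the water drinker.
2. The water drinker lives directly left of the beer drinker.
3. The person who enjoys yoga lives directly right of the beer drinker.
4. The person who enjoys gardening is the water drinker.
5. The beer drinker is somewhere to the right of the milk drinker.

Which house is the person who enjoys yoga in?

4

House 4 drink: only cider fits.
That leaves beer as the drink for house 3.
Clue 2: the water drinker is in house 2.
The person who enjoys yoga is in house 4 (clue 3).
By clue 4, the person who enjoys gardening is in house 2.
That leaves reading as the hobby for house 1.
House 3 hobby: only cooking fits.
So house 1 gets milk for drink.
So: house 1 = reading/milk, house 2 = gardening/water, house 3 = cooking/beer, house 4 = yoga/cider.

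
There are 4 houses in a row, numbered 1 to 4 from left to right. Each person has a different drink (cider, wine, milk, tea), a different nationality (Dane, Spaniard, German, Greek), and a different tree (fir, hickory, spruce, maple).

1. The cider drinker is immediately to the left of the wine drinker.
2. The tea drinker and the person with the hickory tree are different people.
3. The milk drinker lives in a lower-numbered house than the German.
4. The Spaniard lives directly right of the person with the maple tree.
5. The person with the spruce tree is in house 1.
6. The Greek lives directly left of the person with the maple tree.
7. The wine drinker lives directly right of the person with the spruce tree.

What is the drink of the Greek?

cider

The person with the spruce tree is in house 1 (clue 5).
Clue 7: the wine drinker is in house 2.
That leaves tea as the drink for house 4.
By clue 1, the cider drinker is in house 1.
So house 3 gets milk for drink.
House 4 tree: only fir fits.
By clue 3, the German is in house 4.
By clue 4, the person with the maple tree is in house 2.
Clue 6 places the Greek in house 1.
So house 2 gets Dane for nationality.
The only nationality still possible for house 3 is Spaniard.
House 3 tree: only hickory fits.
So: house 1 = cider/Greek/spruce, house 2 = wine/Dane/maple, house 3 = milk/Spaniard/hickory, house 4 = tea/German/fir.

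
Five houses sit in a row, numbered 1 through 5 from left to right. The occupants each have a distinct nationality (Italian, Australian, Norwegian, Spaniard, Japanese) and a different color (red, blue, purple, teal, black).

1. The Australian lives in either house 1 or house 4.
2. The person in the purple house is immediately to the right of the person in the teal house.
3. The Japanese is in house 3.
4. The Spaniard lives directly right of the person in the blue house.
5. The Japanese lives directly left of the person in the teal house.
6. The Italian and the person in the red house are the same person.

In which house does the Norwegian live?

5

Clue 3 places the Japanese in house 3.
The person in the teal house is in house 4 (clue 5).
Clue 2: the person in the purple house is in house 5.
So house 5 gets Norwegian for nationality.
The Australian is narrowed to house 1 or 4; consider each.
Placing it in house 4 leads to a contradiction, so it's in house 1.
House 4's nationality must be Spaniard (nothing else left).
Clue 4: the person in the blue house is in house 3.
Clue 6: the person in the red house is in house 2.
So house 2 gets Italian for nationality.
That leaves black as the color for house 1.
So: house 1 = Australian/black, house 2 = Italian/red, house 3 = Japanese/blue, house 4 = Spaniard/teal, house 5 = Norwegian/purple.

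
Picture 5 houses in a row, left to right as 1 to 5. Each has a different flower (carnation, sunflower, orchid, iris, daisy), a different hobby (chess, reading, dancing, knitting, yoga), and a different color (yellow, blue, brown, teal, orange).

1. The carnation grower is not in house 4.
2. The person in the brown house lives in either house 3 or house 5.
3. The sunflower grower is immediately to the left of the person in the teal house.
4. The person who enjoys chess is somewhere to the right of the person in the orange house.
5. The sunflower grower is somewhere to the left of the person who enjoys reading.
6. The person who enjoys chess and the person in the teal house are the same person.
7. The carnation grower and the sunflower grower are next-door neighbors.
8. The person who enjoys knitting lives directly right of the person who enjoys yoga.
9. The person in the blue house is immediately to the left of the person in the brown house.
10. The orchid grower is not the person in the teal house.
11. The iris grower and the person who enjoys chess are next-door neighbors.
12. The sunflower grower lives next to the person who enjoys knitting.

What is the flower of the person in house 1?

The person in the blue house is narrowed to house 2 or 4; consider each.
Placing it in house 4 leads to a contradiction, so it's in house 2.
From clue 9, the person in the brown house must be in house 3.
The sunflower grower is narrowed to house 3 or 4; consider each.
Placing it in house 4 leads to a contradiction, so it's in house 3.
By clue 3, the person in the teal house is in house 4.
Clue 6: the person who enjoys chess is in house 4.
By clue 7, the carnation grower is in house 2.
The only flower still possible for house 4 is daisy.
House 5's flower must be iris (nothing else left).
House 2 hobby: only knitting fits.
The only hobby still possible for house 5 is reading.
That leaves orange as the color for house 1.
House 5 color: only yellow fits.
The person who enjoys yoga is in house 1 (clue 8).
The only flower still possible for house 1 is orchid.
House 3 hobby: only dancing fits.
So: house 1 = orchid/yoga/orange, house 2 = carnation/knitting/blue, house 3 = sunflower/dancing/brown, house 4 = daisy/chess/teal, house 5 = iris/reading/yellow.

orchid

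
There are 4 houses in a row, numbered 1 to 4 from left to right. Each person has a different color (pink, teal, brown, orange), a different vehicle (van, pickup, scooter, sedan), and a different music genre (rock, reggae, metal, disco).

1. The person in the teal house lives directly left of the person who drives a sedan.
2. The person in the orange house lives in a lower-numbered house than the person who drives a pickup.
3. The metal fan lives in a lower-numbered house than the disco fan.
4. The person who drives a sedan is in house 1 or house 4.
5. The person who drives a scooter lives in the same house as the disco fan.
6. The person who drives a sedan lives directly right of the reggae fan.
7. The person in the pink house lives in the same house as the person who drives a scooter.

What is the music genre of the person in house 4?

rock

By clue 4, the person who drives a sedan is in house 4.
Clue 6 places the reggae fan in house 3.
The only vehicle still possible for house 1 is van.
By clue 1, the person in the teal house is in house 3.
Clue 5: the person who drives a scooter is in house 2.
Clue 5: the disco fan is in house 2.
Clue 7 places the person in the pink house in house 2.
That leaves orange as the color for house 1.
House 4's color must be brown (nothing else left).
House 3 vehicle: only pickup fits.
House 4's music genre must be rock (nothing else left).
The only music genre still possible for house 1 is metal.
So: house 1 = orange/van/metal, house 2 = pink/scooter/disco, house 3 = teal/pickup/reggae, house 4 = brown/sedan/rock.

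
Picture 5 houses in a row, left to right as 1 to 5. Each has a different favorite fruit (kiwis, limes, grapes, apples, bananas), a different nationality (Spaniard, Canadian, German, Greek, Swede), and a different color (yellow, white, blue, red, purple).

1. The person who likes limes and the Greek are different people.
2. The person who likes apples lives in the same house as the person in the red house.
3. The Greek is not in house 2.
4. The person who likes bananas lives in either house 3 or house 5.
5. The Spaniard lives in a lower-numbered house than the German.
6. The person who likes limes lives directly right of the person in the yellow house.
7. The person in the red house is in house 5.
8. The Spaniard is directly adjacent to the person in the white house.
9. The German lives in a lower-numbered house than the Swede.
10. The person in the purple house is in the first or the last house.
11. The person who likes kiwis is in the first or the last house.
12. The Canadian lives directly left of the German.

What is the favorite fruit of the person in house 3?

From clue 7, the person in the red house must be in house 5.
So house 1 gets purple for color.
The person who likes apples is in house 5 (clue 2).
House 2 favorite fruit: only grapes fits.
The only favorite fruit still possible for house 3 is bananas.
That leaves limes as the favorite fruit for house 4.
Clue 6 places the person in the yellow house in house 3.
House 1 favorite fruit: only kiwis fits.
The Spaniard is narrowed to house 1 or 3; consider each.
Placing it in house 3 leads to a contradiction, so it's in house 1.
The person in the white house is in house 2 (clue 8).
House 4 color: only blue fits.
So house 2 gets Canadian for nationality.
The German is in house 3 (clue 12).
That leaves Swede as the nationality for house 4.
The only nationality still possible for house 5 is Greek.
So: house 1 = kiwis/Spaniard/purple, house 2 = grapes/Canadian/white, house 3 = bananas/German/yellow, house 4 = limes/Swede/blue, house 5 = apples/Greek/red.

bananas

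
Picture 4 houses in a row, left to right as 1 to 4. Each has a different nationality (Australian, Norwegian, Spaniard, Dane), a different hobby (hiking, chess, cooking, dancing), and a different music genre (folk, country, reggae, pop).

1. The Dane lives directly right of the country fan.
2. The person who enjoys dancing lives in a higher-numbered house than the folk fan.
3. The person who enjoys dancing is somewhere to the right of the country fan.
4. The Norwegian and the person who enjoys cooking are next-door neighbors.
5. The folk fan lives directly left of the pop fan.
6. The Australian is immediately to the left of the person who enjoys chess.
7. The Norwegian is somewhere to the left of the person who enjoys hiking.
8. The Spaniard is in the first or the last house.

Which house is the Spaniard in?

4

House 1 hobby: only cooking fits.
Clue 4: the Norwegian is in house 2.
So house 2 gets chess for hobby.
Clue 6 places the Australian in house 1.
The only nationality still possible for house 3 is Dane.
House 4's nationality must be Spaniard (nothing else left).
The country fan is in house 2 (clue 1).
Clue 5 places the folk fan in house 3.
The pop fan is in house 4 (clue 5).
The only music genre still possible for house 1 is reggae.
From clue 2, the person who enjoys dancing must be in house 4.
House 3 hobby: only hiking fits.
So: house 1 = Australian/cooking/reggae, house 2 = Norwegian/chess/country, house 3 = Dane/hiking/folk, house 4 = Spaniard/dancing/pop.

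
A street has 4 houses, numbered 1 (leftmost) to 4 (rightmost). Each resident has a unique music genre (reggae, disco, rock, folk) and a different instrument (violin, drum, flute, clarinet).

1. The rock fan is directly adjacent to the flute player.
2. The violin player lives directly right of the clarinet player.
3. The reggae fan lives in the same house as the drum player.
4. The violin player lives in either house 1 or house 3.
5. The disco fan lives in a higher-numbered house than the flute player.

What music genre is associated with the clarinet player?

rock

Clue 4: the violin player is in house 3.
The only instrument still possible for house 4 is drum.
Clue 2 places the clarinet player in house 2.
By clue 3, the reggae fan is in house 4.
The only instrument still possible for house 1 is flute.
From clue 1, the rock fan must be in house 2.
That leaves folk as the music genre for house 1.
That leaves disco as the music genre for house 3.
So: house 1 = folk/flute, house 2 = rock/clarinet, house 3 = disco/violin, house 4 = reggae/drum.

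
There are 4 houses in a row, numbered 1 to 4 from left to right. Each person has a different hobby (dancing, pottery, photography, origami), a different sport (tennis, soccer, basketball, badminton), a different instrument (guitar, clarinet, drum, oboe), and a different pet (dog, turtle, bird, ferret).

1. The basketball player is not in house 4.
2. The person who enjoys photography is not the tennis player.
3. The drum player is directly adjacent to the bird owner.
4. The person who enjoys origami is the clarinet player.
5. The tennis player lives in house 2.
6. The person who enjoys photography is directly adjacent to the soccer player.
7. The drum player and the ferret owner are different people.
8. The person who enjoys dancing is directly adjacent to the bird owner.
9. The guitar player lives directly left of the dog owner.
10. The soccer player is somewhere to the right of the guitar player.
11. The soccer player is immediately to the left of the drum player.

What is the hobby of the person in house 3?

origami

The tennis player is in house 2 (clue 5).
The only sport still possible for house 1 is basketball.
That leaves soccer as the sport for house 3.
House 4's sport must be badminton (nothing else left).
Clue 6: the person who enjoys photography is in house 4.
The drum player is in house 4 (clue 11).
The bird owner is in house 3 (clue 3).
The person who enjoys dancing is in house 2 (clue 8).
So house 4 gets turtle for pet.
From clue 9, the guitar player must be in house 1.
The only instrument still possible for house 2 is oboe.
House 3's instrument must be clarinet (nothing else left).
House 1 pet: only ferret fits.
That leaves dog as the pet for house 2.
The person who enjoys origami is in house 3 (clue 4).
That leaves pottery as the hobby for house 1.
So: house 1 = pottery/basketball/guitar/ferret, house 2 = dancing/tennis/oboe/dog, house 3 = origami/soccer/clarinet/bird, house 4 = photography/badminton/drum/turtle.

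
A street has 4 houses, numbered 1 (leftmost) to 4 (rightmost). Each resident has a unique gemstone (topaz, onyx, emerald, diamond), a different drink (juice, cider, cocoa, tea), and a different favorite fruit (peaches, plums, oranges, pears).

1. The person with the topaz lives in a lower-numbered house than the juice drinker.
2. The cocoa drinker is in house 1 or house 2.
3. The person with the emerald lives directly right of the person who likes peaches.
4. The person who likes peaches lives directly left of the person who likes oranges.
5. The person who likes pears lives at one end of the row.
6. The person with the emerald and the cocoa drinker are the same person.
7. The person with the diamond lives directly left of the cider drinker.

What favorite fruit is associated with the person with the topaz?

peaches

By clue 6, the person with the emerald is in house 2.
Clue 6: the cocoa drinker is in house 2.
So house 4 gets onyx for gemstone.
So house 1 gets tea for drink.
Clue 3: the person who likes peaches is in house 1.
From clue 4, the person who likes oranges must be in house 2.
Clue 7: the person with the diamond is in house 3.
The cider drinker is in house 4 (clue 7).
That leaves topaz as the gemstone for house 1.
House 3 drink: only juice fits.
The only favorite fruit still possible for house 3 is plums.
House 4 favorite fruit: only pears fits.
So: house 1 = topaz/tea/peaches, house 2 = emerald/cocoa/oranges, house 3 = diamond/juice/plums, house 4 = onyx/cider/pears.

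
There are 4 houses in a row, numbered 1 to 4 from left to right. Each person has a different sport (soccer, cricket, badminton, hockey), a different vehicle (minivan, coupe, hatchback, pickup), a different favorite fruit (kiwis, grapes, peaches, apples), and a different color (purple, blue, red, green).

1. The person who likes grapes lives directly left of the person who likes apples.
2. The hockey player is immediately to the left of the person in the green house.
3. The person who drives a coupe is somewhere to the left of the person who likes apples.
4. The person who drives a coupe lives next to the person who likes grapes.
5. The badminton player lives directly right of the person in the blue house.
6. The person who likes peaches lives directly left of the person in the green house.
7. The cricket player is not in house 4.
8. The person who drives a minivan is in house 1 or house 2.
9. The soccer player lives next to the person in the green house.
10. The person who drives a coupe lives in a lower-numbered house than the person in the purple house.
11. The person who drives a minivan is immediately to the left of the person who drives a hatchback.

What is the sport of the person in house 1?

hockey

That leaves pickup as the vehicle for house 4.
The person who drives a hatchback is narrowed to house 2 or 3; consider each.
Placing it in house 2 leads to a contradiction, so it's in house 3.
The person who drives a minivan is in house 2 (clue 11).
The only vehicle still possible for house 1 is coupe.
Clue 4: the person who likes grapes is in house 2.
Clue 1: the person who likes apples is in house 3.
That leaves badminton as the sport for house 4.
The only favorite fruit still possible for house 4 is kiwis.
By clue 5, the person in the blue house is in house 3.
Clue 6: the person in the green house is in house 2.
House 2's sport must be cricket (nothing else left).
That leaves peaches as the favorite fruit for house 1.
House 1's color must be red (nothing else left).
House 4 color: only purple fits.
From clue 2, the hockey player must be in house 1.
House 3 sport: only soccer fits.
So: house 1 = hockey/coupe/peaches/red, house 2 = cricket/minivan/grapes/green, house 3 = soccer/hatchback/apples/blue, house 4 = badminton/pickup/kiwis/purple.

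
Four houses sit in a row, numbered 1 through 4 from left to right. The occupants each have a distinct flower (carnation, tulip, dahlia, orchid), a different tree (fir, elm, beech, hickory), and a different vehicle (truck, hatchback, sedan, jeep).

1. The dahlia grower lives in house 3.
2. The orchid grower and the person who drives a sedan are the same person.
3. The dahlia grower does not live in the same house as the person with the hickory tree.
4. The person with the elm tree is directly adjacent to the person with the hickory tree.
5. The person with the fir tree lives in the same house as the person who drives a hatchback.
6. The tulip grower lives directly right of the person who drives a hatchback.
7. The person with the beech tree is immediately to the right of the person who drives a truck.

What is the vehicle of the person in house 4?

sedan

From clue 1, the dahlia grower must be in house 3.
The tulip grower is narrowed to house 2 or 4; consider each.
Placing it in house 4 leads to a contradiction, so it's in house 2.
From clue 6, the person who drives a hatchback must be in house 1.
Clue 2: the orchid grower is in house 4.
By clue 2, the person who drives a sedan is in house 4.
By clue 5, the person with the fir tree is in house 1.
The only flower still possible for house 1 is carnation.
Clue 4 places the person with the elm tree in house 3.
House 2's tree must be hickory (nothing else left).
So house 4 gets beech for tree.
Clue 7 places the person who drives a truck in house 3.
That leaves jeep as the vehicle for house 2.
So: house 1 = carnation/fir/hatchback, house 2 = tulip/hickory/jeep, house 3 = dahlia/elm/truck, house 4 = orchid/beech/sedan.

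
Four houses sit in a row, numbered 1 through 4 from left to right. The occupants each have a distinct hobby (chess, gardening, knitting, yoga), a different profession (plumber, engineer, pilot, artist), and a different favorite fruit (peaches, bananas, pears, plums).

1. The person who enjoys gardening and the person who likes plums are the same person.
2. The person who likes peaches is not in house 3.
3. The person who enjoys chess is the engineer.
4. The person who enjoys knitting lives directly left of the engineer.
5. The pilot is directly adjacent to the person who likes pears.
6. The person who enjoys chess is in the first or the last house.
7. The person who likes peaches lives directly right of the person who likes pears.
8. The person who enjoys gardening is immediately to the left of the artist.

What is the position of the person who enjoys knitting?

By clue 3, the person who enjoys chess is in house 4.
Clue 3 places the engineer in house 4.
By clue 4, the person who enjoys knitting is in house 3.
That leaves plumber as the profession for house 1.
House 2 profession: only pilot fits.
House 3's profession must be artist (nothing else left).
Clue 8 places the person who enjoys gardening in house 2.
House 1's hobby must be yoga (nothing else left).
Clue 1 places the person who likes plums in house 2.
By clue 7, the person who likes pears is in house 3.
House 1 favorite fruit: only bananas fits.
So house 4 gets peaches for favorite fruit.
So: house 1 = yoga/plumber/bananas, house 2 = gardening/pilot/plums, house 3 = knitting/artist/pears, house 4 = chess/engineer/peaches.

3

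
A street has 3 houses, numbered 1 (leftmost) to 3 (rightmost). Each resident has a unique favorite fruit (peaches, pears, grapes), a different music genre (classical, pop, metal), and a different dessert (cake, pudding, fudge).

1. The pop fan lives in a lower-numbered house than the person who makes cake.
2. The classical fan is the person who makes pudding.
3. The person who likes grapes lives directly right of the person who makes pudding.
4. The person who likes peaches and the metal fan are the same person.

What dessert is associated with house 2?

fudge

House 3 music genre: only metal fits.
By clue 4, the person who likes peaches is in house 3.
That leaves pears as the favorite fruit for house 1.
So house 2 gets grapes for favorite fruit.
By clue 3, the person who makes pudding is in house 1.
From clue 2, the classical fan must be in house 1.
The only music genre still possible for house 2 is pop.
By clue 1, the person who makes cake is in house 3.
So house 2 gets fudge for dessert.
So: house 1 = pears/classical/pudding, house 2 = grapes/pop/fudge, house 3 = peaches/metal/cake.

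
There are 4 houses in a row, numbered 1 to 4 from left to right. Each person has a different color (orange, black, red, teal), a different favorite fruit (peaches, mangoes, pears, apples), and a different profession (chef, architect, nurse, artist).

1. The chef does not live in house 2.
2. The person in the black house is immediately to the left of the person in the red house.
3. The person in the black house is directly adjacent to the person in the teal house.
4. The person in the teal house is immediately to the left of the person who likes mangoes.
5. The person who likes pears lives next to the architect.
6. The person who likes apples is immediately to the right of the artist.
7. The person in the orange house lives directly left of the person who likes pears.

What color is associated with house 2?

House 4 color: only red fits.
So house 1 gets peaches for favorite fruit.
The person in the black house is in house 3 (clue 2).
From clue 3, the person in the teal house must be in house 2.
The person who likes mangoes is in house 3 (clue 4).
That leaves orange as the color for house 1.
Clue 7 places the person who likes pears in house 2.
So house 4 gets apples for favorite fruit.
That leaves nurse as the profession for house 2.
House 4's profession must be chef (nothing else left).
The artist is in house 3 (clue 6).
The only profession still possible for house 1 is architect.
So: house 1 = orange/peaches/architect, house 2 = teal/pears/nurse, house 3 = black/mangoes/artist, house 4 = red/apples/chef.

teal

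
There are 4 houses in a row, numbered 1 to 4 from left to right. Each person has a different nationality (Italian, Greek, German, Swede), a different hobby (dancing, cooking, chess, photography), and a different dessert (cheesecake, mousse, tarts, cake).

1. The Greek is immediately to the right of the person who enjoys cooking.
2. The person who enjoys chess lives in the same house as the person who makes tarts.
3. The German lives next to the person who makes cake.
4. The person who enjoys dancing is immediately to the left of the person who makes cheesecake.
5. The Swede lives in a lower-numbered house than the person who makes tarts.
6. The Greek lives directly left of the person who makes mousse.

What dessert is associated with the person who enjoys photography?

mousse

The only dessert still possible for house 1 is cake.
The German is in house 2 (clue 3).
House 4's nationality must be Italian (nothing else left).
By clue 1, the person who enjoys cooking is in house 2.
Clue 6 places the person who makes mousse in house 4.
So house 1 gets Swede for nationality.
The only nationality still possible for house 3 is Greek.
The person who enjoys chess is in house 3 (clue 2).
The person who makes tarts is in house 3 (clue 2).
The person who enjoys dancing is in house 1 (clue 4).
By clue 4, the person who makes cheesecake is in house 2.
The only hobby still possible for house 4 is photography.
So: house 1 = Swede/dancing/cake, house 2 = German/cooking/cheesecake, house 3 = Greek/chess/tarts, house 4 = Italian/photography/mousse.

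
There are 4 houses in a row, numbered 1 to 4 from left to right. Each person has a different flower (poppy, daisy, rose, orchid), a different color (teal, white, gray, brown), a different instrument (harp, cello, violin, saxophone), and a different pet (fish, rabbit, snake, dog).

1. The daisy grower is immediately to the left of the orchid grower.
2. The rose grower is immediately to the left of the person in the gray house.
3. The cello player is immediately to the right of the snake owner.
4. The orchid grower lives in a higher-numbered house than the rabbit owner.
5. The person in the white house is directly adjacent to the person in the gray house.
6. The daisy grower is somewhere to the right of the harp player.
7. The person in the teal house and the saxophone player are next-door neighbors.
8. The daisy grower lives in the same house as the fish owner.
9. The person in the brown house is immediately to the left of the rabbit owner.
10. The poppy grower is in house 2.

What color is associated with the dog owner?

teal

By clue 10, the poppy grower is in house 2.
House 1 flower: only rose fits.
That leaves daisy as the flower for house 3.
House 4's flower must be orchid (nothing else left).
House 4 pet: only dog fits.
The person in the gray house is in house 2 (clue 2).
Clue 8 places the fish owner in house 3.
That leaves brown as the color for house 1.
The only color still possible for house 4 is teal.
House 1's pet must be snake (nothing else left).
House 2 pet: only rabbit fits.
By clue 3, the cello player is in house 2.
Clue 7: the saxophone player is in house 3.
House 3's color must be white (nothing else left).
That leaves violin as the instrument for house 4.
The only instrument still possible for house 1 is harp.
So: house 1 = rose/brown/harp/snake, house 2 = poppy/gray/cello/rabbit, house 3 = daisy/white/saxophone/fish, house 4 = orchid/teal/violin/dog.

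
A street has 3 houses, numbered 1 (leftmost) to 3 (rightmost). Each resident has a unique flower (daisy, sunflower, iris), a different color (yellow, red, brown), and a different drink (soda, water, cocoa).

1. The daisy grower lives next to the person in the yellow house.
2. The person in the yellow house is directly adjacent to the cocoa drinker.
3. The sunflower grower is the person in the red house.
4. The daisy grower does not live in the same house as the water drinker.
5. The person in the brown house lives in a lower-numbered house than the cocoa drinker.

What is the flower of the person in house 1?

The person in the brown house is narrowed to house 1 or 2; consider each.
Placing it in house 2 leads to a contradiction, so it's in house 1.
The sunflower grower is narrowed to house 2 or 3; consider each.
Placing it in house 2 leads to a contradiction, so it's in house 3.
The person in the red house is in house 3 (clue 3).
House 2's color must be yellow (nothing else left).
The daisy grower is in house 1 (clue 1).
From clue 2, the cocoa drinker must be in house 3.
House 2's flower must be iris (nothing else left).
The only drink still possible for house 1 is soda.
That leaves water as the drink for house 2.
So: house 1 = daisy/brown/soda, house 2 = iris/yellow/water, house 3 = sunflower/red/cocoa.

daisy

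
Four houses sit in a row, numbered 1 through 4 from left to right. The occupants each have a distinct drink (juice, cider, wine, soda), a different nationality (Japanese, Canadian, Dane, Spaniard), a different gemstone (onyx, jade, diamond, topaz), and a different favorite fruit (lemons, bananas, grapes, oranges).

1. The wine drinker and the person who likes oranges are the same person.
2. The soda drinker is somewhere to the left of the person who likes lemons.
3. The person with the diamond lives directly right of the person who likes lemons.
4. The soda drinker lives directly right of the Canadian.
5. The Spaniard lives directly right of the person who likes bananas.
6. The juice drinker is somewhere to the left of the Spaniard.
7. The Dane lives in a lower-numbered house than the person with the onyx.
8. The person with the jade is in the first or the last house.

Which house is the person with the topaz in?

Clue 2: the soda drinker is in house 2.
The person who likes lemons is in house 3 (clue 2).
By clue 3, the person with the diamond is in house 4.
Clue 4 places the Canadian in house 1.
Clue 6: the juice drinker is in house 1.
From clue 7, the Dane must be in house 2.
From clue 7, the person with the onyx must be in house 3.
House 3 drink: only cider fits.
So house 4 gets wine for drink.
So house 3 gets Spaniard for nationality.
So house 4 gets Japanese for nationality.
So house 1 gets jade for gemstone.
So house 2 gets topaz for gemstone.
Clue 1: the person who likes oranges is in house 4.
From clue 5, the person who likes bananas must be in house 2.
That leaves grapes as the favorite fruit for house 1.
So: house 1 = juice/Canadian/jade/grapes, house 2 = soda/Dane/topaz/bananas, house 3 = cider/Spaniard/onyx/lemons, house 4 = wine/Japanese/diamond/oranges.

2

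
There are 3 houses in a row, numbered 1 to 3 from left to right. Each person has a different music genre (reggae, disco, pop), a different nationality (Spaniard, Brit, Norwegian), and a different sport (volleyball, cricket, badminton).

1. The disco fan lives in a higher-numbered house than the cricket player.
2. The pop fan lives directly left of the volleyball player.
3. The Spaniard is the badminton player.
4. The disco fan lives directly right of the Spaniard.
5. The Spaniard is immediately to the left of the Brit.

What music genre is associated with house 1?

So house 3 gets volleyball for sport.
By clue 2, the pop fan is in house 2.
House 1 music genre: only reggae fits.
House 3 music genre: only disco fits.
From clue 4, the Spaniard must be in house 2.
Clue 5 places the Brit in house 3.
The only nationality still possible for house 1 is Norwegian.
From clue 3, the badminton player must be in house 2.
So house 1 gets cricket for sport.
So: house 1 = reggae/Norwegian/cricket, house 2 = pop/Spaniard/badminton, house 3 = disco/Brit/volleyball.

reggae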